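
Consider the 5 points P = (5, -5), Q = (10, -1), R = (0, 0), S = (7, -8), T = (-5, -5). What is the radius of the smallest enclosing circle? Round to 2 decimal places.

A smallest enclosing disk is always determined by at most three of the input points on its boundary.
The farthest pair is Q–T with squared distance 241. The circle on this segment as diameter has centre (2.5, -3) and r² = 241/4 = 60.25.
Check P: distance² to centre = 10.25 ≤ 60.25, so it lies inside.
All remaining points lie in this disk, and no smaller disk contains both endpoints, so this is the minimum enclosing circle.
r = √(60.25) ≈ 7.76.

7.76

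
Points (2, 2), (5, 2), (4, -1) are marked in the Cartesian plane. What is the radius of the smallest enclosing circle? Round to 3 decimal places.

1.900

Call the three points A, B, C in the order given.
Side lengths²: AB² = 9, AC² = 13, BC² = 10.
Since AC² = 13 < 10 + 9 = 19, the triangle is acute, so the smallest enclosing circle is the circumcircle.
Circumcentre = (3.5, 5/6), r² = 65/18.
r = √(65/18) ≈ 1.900.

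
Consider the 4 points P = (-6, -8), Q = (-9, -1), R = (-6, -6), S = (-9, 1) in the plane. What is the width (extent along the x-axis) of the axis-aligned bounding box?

max x = -6, min x = -9, so width = 3.

3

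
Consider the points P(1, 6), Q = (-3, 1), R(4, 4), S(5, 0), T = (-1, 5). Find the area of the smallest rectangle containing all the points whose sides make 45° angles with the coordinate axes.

In coordinates u = x + y, v = x − y the rectangle is axis-aligned; the map (x,y)→(u,v) scales areas by 2.
u-values: 7, -2, 8, 5, 4; range = 8 − (-2) = 10.
v-values: -5, -4, 0, 5, -6; range = 5 − (-6) = 11.
Area = (10 × 11) / 2 = 55.

55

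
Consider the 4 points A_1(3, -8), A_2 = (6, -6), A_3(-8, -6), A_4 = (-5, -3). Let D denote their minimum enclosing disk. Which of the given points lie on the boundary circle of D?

A smallest enclosing disk is always determined by at most three of the input points on its boundary.
The farthest pair is A_2–A_3 with squared distance 196. The circle on this segment as diameter has centre (-1, -6) and r² = 196/4 = 49.
Check A_1: distance² to centre = 20 ≤ 49, so it lies inside.
All remaining points lie in this disk, and no smaller disk contains both endpoints, so this is the minimum enclosing circle.
The points at distance exactly r from the centre are A_2, A_3 — 2 points.

A_2, A_3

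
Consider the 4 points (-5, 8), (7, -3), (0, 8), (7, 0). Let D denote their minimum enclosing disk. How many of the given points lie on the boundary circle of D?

2

The farthest pair is (-5, 8)–(7, -3) with squared distance 265. The circle on this segment as diameter has centre (1, 2.5) and r² = 265/4 = 66.25.
Check (0, 8): distance² to centre = 31.25 ≤ 66.25, so it lies inside.
All remaining points lie in this disk, and no smaller disk contains both endpoints, so this is the minimum enclosing circle.
The points at distance exactly r from the centre are (-5, 8), (7, -3) — 2 points.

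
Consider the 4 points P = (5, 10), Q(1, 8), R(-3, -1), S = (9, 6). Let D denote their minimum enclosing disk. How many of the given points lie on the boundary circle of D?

By Welzl's lemma the MEC is supported by two points (diametrically opposite) or three points (on a circumcircle).
The minimum enclosing circle is determined by three boundary points: P, R, S.
Their circumcentre is (93/38, 131/38) with r² = 35705/722.
The farthest remaining point Q is at distance² 16477/722 ≤ 35705/722.
The points at distance exactly r from the centre are P, R, S — 3 points.

3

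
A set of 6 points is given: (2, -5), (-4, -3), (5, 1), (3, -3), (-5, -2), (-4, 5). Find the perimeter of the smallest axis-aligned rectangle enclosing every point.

Width = max x − min x = 5 − (-5) = 10.
Height = max y − min y = 5 − (-5) = 10.
Perimeter = 2(10 + 10) = 40.

40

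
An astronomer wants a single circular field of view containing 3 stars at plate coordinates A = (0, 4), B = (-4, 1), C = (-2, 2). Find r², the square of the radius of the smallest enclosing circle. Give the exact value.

6.25

Side lengths²: AB² = 25, AC² = 8, BC² = 5.
Since AB² = 25 ≥ 8 + 5 = 13, the angle opposite AB is not acute, so the smallest enclosing circle has AB as diameter.
Centre = midpoint of AB = (-2, 2.5), r² = 25/4 = 6.25.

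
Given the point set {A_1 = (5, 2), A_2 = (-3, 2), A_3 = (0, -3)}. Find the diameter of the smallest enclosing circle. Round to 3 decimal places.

8.246

Side lengths²: A_1A_2² = 64, A_1A_3² = 50, A_2A_3² = 34.
Since A_1A_2² = 64 < 50 + 34 = 84, the triangle is acute, so the smallest enclosing circle is the circumcircle.
Circumcentre = (1, 1), r² = 17.
Diameter = 2r = 2√17 ≈ 8.246.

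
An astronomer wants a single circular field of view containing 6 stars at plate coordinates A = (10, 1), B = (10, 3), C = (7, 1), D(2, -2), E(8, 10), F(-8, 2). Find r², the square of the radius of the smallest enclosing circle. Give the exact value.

86.328125

The minimum enclosing circle is determined by three boundary points: A, E, F.
Their circumcentre is (1.125, 3.75) with r² = 86.328125.
The farthest remaining point B is at distance² 79.328125 ≤ 86.328125.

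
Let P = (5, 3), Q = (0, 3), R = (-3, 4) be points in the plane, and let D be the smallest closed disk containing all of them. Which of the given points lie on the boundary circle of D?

Side lengths²: PQ² = 25, PR² = 65, QR² = 10.
Since PR² = 65 ≥ 25 + 10 = 35, the angle opposite PR is not acute, so the smallest enclosing circle has PR as diameter.
Centre = midpoint of PR = (1, 3.5), r² = 65/4 = 16.25.
The points at distance exactly r from the centre are P, R — 2 points.

P, R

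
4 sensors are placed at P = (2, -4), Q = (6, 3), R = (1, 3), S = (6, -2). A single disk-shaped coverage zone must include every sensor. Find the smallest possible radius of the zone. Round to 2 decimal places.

A smallest enclosing disk is always determined by at most three of the input points on its boundary.
The minimum enclosing circle is determined by three boundary points: P, Q, R.
Their circumcentre is (3.5, -3/14) with r² = 1625/98.
The farthest remaining point S is at distance² 925/98 ≤ 1625/98.
r = √(1625/98) ≈ 4.07.

4.07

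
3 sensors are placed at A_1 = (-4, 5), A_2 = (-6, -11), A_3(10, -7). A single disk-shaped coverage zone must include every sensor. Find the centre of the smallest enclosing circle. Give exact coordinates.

(21/31, -115/31)

Side lengths²: A_1A_2² = 260, A_1A_3² = 340, A_2A_3² = 272.
Since A_1A_3² = 340 < 272 + 260 = 532, the triangle is acute, so the smallest enclosing circle is the circumcircle.
Circumcentre = (21/31, -115/31), r² = 93925/961.
Centre = (21/31, -115/31).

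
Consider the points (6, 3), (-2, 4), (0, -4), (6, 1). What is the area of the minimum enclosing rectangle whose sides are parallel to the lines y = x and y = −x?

In coordinates u = x + y, v = x − y the rectangle is axis-aligned; the map (x,y)→(u,v) scales areas by 2.
u-values: 9, 2, -4, 7; range = 9 − (-4) = 13.
v-values: 3, -6, 4, 5; range = 5 − (-6) = 11.
Area = (13 × 11) / 2 = 71.5.

71.5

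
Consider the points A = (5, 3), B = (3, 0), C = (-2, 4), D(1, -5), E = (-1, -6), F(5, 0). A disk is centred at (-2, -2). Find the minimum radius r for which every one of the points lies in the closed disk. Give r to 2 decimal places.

8.60

The required radius is the distance from (-2, -2) to the farthest point.
Squared distances: 74, 29, 36, 18, 17, 53.
Maximum is 74, attained at A.
r = √74 ≈ 8.60.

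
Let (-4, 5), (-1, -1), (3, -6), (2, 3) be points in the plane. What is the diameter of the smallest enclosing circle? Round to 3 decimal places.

13.038

The farthest pair is (-4, 5)–(3, -6) with squared distance 170. The circle on this segment as diameter has centre (-0.5, -0.5) and r² = 170/4 = 42.5.
Check (-1, -1): distance² to centre = 0.5 ≤ 42.5, so it lies inside.
All remaining points lie in this disk, and no smaller disk contains both endpoints, so this is the minimum enclosing circle.
Diameter = 2r = 2√(42.5) ≈ 13.038.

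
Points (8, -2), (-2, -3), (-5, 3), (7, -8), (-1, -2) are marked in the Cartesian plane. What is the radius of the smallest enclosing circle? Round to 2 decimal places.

The minimum enclosing circle of a finite set is fixed by two of the points (as a diameter) or three (as a circumcircle).
The farthest pair is (-5, 3)–(7, -8) with squared distance 265. The circle on this segment as diameter has centre (1, -2.5) and r² = 265/4 = 66.25.
Check (8, -2): distance² to centre = 49.25 ≤ 66.25, so it lies inside.
All remaining points lie in this disk, and no smaller disk contains both endpoints, so this is the minimum enclosing circle.
r = √(66.25) ≈ 8.14.

8.14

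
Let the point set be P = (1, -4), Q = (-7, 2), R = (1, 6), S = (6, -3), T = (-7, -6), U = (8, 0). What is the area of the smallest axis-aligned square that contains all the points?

The bounding box has width 15 and height 12.
An axis-aligned square enclosing the set must have side ≥ max(width, height).
So the minimum side is max(15, 12) = 15.
Area = 15² = 225.

225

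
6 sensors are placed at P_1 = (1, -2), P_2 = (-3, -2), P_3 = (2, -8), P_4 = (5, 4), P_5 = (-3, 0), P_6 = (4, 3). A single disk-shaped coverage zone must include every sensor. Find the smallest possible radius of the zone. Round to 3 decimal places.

6.213

A smallest enclosing disk is always determined by at most three of the input points on its boundary.
The minimum enclosing circle is determined by three boundary points: P_3, P_4, P_5.
Their circumcentre is (41/14, -13/7) with r² = 7565/196.
The farthest remaining point P_2 is at distance² 6893/196 ≤ 7565/196.
r = √(7565/196) ≈ 6.213.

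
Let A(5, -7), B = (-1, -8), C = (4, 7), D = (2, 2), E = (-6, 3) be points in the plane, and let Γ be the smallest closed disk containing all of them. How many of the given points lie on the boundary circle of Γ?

By Welzl's lemma the MEC is supported by two points (diametrically opposite) or three points (on a circumcircle).
The minimum enclosing circle is determined by three boundary points: B, C, E.
Their circumcentre is (15/13, -5/13) with r² = 10585/169.
The farthest remaining point A is at distance² 9896/169 ≤ 10585/169.
The points at distance exactly r from the centre are B, C, E — 3 points.

3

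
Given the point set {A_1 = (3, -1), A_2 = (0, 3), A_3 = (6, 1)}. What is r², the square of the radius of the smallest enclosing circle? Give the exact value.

Side lengths²: A_1A_2² = 25, A_1A_3² = 13, A_2A_3² = 40.
Since A_2A_3² = 40 ≥ 25 + 13 = 38, the angle opposite A_2A_3 is not acute, so the smallest enclosing circle has A_2A_3 as diameter.
Centre = midpoint of A_2A_3 = (3, 2), r² = 40/4 = 10.

10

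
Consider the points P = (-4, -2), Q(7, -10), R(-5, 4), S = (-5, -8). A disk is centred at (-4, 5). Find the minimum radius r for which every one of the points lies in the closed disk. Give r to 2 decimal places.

18.60

The required radius is the distance from (-4, 5) to the farthest point.
Squared distances: 49, 346, 2, 170.
Maximum is 346, attained at Q.
r = √346 ≈ 18.60.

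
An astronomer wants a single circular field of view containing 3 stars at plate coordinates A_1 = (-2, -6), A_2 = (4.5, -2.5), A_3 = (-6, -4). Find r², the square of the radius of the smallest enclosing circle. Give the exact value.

Side lengths²: A_1A_2² = 54.5, A_1A_3² = 20, A_2A_3² = 112.5.
Since A_2A_3² = 112.5 ≥ 54.5 + 20 = 74.5, the angle opposite A_2A_3 is not acute, so the smallest enclosing circle has A_2A_3 as diameter.
Centre = midpoint of A_2A_3 = (-0.75, -3.25), r² = 112.5/4 = 28.125.

28.125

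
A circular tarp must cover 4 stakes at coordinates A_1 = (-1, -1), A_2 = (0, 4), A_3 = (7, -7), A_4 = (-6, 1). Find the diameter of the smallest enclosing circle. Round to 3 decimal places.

By Welzl's lemma the MEC is supported by two points (diametrically opposite) or three points (on a circumcircle).
The farthest pair is A_3–A_4 with squared distance 233. The circle on this segment as diameter has centre (0.5, -3) and r² = 233/4 = 58.25.
Check A_1: distance² to centre = 6.25 ≤ 58.25, so it lies inside.
All remaining points lie in this disk, and no smaller disk contains both endpoints, so this is the minimum enclosing circle.
Diameter = 2r = 2√(58.25) ≈ 15.264.

15.264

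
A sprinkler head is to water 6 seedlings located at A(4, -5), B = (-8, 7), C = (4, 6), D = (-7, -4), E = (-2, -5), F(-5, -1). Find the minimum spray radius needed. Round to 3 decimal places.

8.485

By Welzl's lemma the MEC is supported by two points (diametrically opposite) or three points (on a circumcircle).
The farthest pair is A–B with squared distance 288. The circle on this segment as diameter has centre (-2, 1) and r² = 288/4 = 72.
Check C: distance² to centre = 61 ≤ 72, so it lies inside.
All remaining points lie in this disk, and no smaller disk contains both endpoints, so this is the minimum enclosing circle.
r = √72 ≈ 8.485.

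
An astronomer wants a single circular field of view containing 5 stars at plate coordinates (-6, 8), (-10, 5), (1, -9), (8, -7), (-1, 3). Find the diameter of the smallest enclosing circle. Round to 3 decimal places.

The minimum enclosing circle of a finite set is fixed by two of the points (as a diameter) or three (as a circumcircle).
The farthest pair is (-10, 5)–(8, -7) with squared distance 468. The circle on this segment as diameter has centre (-1, -1) and r² = 468/4 = 117.
Check (-6, 8): distance² to centre = 106 ≤ 117, so it lies inside.
All remaining points lie in this disk, and no smaller disk contains both endpoints, so this is the minimum enclosing circle.
Diameter = 2r = 2√117 ≈ 21.633.

21.633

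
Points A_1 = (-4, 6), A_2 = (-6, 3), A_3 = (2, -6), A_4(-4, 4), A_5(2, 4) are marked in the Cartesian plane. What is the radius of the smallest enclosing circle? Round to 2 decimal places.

The minimum enclosing circle of a finite set is fixed by two of the points (as a diameter) or three (as a circumcircle).
The farthest pair is A_1–A_3 with squared distance 180. The circle on this segment as diameter has centre (-1, 0) and r² = 180/4 = 45.
Check A_2: distance² to centre = 34 ≤ 45, so it lies inside.
All remaining points lie in this disk, and no smaller disk contains both endpoints, so this is the minimum enclosing circle.
r = √45 ≈ 6.71.

6.71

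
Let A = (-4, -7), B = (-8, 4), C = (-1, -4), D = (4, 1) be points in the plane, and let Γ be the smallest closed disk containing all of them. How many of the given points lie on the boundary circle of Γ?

A smallest enclosing disk is always determined by at most three of the input points on its boundary.
The minimum enclosing circle is determined by three boundary points: A, B, D.
Their circumcentre is (-2.7, -0.3) with r² = 46.58.
The farthest remaining point C is at distance² 16.58 ≤ 46.58.
The points at distance exactly r from the centre are A, B, D — 3 points.

3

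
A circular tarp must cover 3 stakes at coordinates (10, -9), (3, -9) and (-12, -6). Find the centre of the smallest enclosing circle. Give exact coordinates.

Call the three points A, B, C in the order given.
Side lengths²: AB² = 49, AC² = 493, BC² = 234.
Since AC² = 493 ≥ 234 + 49 = 283, the angle opposite AC is not acute, so the smallest enclosing circle has AC as diameter.
Centre = midpoint of AC = (-1, -7.5), r² = 493/4 = 123.25.
Centre = (-1, -7.5).

(-1, -7.5)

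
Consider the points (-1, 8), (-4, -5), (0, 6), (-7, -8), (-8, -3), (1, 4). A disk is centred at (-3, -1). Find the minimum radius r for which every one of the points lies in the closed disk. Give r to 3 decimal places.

9.220

The required radius is the distance from (-3, -1) to the farthest point.
Squared distances: 85, 17, 58, 65, 29, 41.
Maximum is 85, attained at (-1, 8).
r = √85 ≈ 9.220.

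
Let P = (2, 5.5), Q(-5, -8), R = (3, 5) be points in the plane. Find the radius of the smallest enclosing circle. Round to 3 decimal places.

Side lengths²: PQ² = 231.25, PR² = 1.25, QR² = 233.
Since QR² = 233 ≥ 231.25 + 1.25 = 232.5, the angle opposite QR is not acute, so the smallest enclosing circle has QR as diameter.
Centre = midpoint of QR = (-1, -1.5), r² = 233/4 = 58.25.
r = √(58.25) ≈ 7.632.

7.632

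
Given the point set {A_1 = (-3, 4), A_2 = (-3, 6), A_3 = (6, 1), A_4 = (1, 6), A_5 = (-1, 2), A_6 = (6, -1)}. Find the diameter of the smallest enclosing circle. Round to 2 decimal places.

The minimum enclosing circle of a finite set is fixed by two of the points (as a diameter) or three (as a circumcircle).
The farthest pair is A_2–A_6 with squared distance 130. The circle on this segment as diameter has centre (1.5, 2.5) and r² = 130/4 = 32.5.
Check A_1: distance² to centre = 22.5 ≤ 32.5, so it lies inside.
All remaining points lie in this disk, and no smaller disk contains both endpoints, so this is the minimum enclosing circle.
Diameter = 2r = 2√(32.5) ≈ 11.40.

11.40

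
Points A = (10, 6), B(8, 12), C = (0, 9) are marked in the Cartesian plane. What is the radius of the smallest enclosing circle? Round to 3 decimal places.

5.224

Side lengths²: AB² = 40, AC² = 109, BC² = 73.
Since AC² = 109 < 73 + 40 = 113, the triangle is acute, so the smallest enclosing circle is the circumcircle.
Circumcentre = (91/18, 415/54), r² = 39785/1458.
r = √(39785/1458) ≈ 5.224.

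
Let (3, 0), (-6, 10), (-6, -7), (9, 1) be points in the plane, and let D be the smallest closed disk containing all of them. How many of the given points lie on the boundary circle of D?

The minimum enclosing circle is determined by three boundary points: (-6, 10), (-6, -7), (9, 1).
Their circumcentre is (-0.9, 1.5) with r² = 98.26.
The farthest remaining point (3, 0) is at distance² 17.46 ≤ 98.26.
The points at distance exactly r from the centre are (-6, 10), (-6, -7), (9, 1) — 3 points.

3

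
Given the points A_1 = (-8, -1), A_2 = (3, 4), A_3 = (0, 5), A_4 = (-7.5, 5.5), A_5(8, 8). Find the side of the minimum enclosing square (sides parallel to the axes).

The bounding box has width 16 and height 9.
An axis-aligned square enclosing the set must have side ≥ max(width, height).
So the minimum side is max(16, 9) = 16.

16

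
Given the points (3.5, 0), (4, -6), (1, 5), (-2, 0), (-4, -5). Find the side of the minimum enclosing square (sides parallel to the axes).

The bounding box has width 8 and height 11.
An axis-aligned square enclosing the set must have side ≥ max(width, height).
So the minimum side is max(8, 11) = 11.

11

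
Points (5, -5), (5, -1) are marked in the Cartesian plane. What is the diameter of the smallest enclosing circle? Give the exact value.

The smallest circle enclosing two points has them as diameter endpoints.
Centre = midpoint = (5, -3); r² = |(5, -5)−(5, -1)|²/4 = 16/4 = 4.
Diameter = 2r = 2√4 = 4.

4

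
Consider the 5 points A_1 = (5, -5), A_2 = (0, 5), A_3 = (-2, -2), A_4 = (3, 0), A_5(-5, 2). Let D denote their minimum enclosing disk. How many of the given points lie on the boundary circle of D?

The minimum enclosing circle of a finite set is fixed by two of the points (as a diameter) or three (as a circumcircle).
The minimum enclosing circle is determined by three boundary points: A_1, A_2, A_5.
Their circumcentre is (7/26, -29/26) with r² = 12665/338.
The farthest remaining point A_4 is at distance² 2941/338 ≤ 12665/338.
The points at distance exactly r from the centre are A_1, A_2, A_5 — 3 points.

3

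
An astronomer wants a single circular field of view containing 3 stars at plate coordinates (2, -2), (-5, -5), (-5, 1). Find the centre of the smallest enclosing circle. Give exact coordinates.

(-15/7, -2)

Call the three points A, B, C in the order given.
Side lengths²: AB² = 58, AC² = 58, BC² = 36.
Since AC² = 58 < 58 + 36 = 94, the triangle is acute, so the smallest enclosing circle is the circumcircle.
Circumcentre = (-15/7, -2), r² = 841/49.
Centre = (-15/7, -2).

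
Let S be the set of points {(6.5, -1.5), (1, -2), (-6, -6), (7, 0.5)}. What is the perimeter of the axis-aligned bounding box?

Width = max x − min x = 7 − (-6) = 13.
Height = max y − min y = 0.5 − (-6) = 6.5.
Perimeter = 2(13 + 6.5) = 39.

39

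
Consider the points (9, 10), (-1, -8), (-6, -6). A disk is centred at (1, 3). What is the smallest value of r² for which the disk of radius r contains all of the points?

The required radius is the distance from (1, 3) to the farthest point.
Squared distances: 113, 125, 130.
Maximum is 130, attained at (-6, -6).

130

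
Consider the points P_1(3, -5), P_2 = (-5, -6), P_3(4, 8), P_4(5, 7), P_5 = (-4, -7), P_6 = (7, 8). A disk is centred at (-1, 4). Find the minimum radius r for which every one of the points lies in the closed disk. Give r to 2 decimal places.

The required radius is the distance from (-1, 4) to the farthest point.
Squared distances: 97, 116, 41, 45, 130, 80.
Maximum is 130, attained at P_5.
r = √130 ≈ 11.40.

11.40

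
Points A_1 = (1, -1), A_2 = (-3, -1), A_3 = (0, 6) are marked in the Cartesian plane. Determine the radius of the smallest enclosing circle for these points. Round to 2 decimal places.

Side lengths²: A_1A_2² = 16, A_1A_3² = 50, A_2A_3² = 58.
Since A_2A_3² = 58 < 50 + 16 = 66, the triangle is acute, so the smallest enclosing circle is the circumcircle.
Circumcentre = (-1, 16/7), r² = 725/49.
r = √(725/49) ≈ 3.85.

3.85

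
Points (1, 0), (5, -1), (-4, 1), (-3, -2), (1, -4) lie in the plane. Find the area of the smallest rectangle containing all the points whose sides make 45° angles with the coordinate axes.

49.5

In coordinates u = x + y, v = x − y the rectangle is axis-aligned; the map (x,y)→(u,v) scales areas by 2.
u-values: 1, 4, -3, -5, -3; range = 4 − (-5) = 9.
v-values: 1, 6, -5, -1, 5; range = 6 − (-5) = 11.
Area = (9 × 11) / 2 = 49.5.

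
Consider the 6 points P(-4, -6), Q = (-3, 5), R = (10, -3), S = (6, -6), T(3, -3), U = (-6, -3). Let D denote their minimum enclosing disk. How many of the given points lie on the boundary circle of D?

3

The minimum enclosing circle of a finite set is fixed by two of the points (as a diameter) or three (as a circumcircle).
The minimum enclosing circle is determined by three boundary points: Q, R, U.
Their circumcentre is (2, -1.4375) with r² = 66.44140625.
The farthest remaining point P is at distance² 56.81640625 ≤ 66.44140625.
The points at distance exactly r from the centre are Q, R, U — 3 points.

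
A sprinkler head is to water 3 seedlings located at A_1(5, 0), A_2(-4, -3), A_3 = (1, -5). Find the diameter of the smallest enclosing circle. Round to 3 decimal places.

9.487

Side lengths²: A_1A_2² = 90, A_1A_3² = 41, A_2A_3² = 29.
Since A_1A_2² = 90 ≥ 41 + 29 = 70, the angle opposite A_1A_2 is not acute, so the smallest enclosing circle has A_1A_2 as diameter.
Centre = midpoint of A_1A_2 = (0.5, -1.5), r² = 90/4 = 22.5.
Diameter = 2r = 2√(22.5) ≈ 9.487.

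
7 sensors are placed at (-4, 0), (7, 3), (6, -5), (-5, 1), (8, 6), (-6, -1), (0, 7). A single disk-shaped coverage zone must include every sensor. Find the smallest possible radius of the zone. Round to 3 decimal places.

7.906

The minimum enclosing circle is determined by three boundary points: (6, -5), (8, 6), (-6, -1).
Their circumcentre is (1.5, 1.5) with r² = 62.5.
The farthest remaining point (-5, 1) is at distance² 42.5 ≤ 62.5.
r = √(62.5) ≈ 7.906.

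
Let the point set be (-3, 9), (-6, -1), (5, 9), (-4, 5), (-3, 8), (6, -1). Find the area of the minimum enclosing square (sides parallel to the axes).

The bounding box has width 12 and height 10.
An axis-aligned square enclosing the set must have side ≥ max(width, height).
So the minimum side is max(12, 10) = 12.
Area = 12² = 144.

144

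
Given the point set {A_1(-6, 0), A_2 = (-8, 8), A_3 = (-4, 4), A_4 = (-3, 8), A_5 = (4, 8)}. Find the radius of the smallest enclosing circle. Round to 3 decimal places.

6.600

The minimum enclosing circle of a finite set is fixed by two of the points (as a diameter) or three (as a circumcircle).
The minimum enclosing circle is determined by three boundary points: A_1, A_2, A_5.
Their circumcentre is (-2, 5.25) with r² = 43.5625.
The farthest remaining point A_4 is at distance² 8.5625 ≤ 43.5625.
r = √(43.5625) ≈ 6.600.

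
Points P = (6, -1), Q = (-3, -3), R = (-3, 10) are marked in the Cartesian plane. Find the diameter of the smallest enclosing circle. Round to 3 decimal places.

14.559

Side lengths²: PQ² = 85, PR² = 202, QR² = 169.
Since PR² = 202 < 169 + 85 = 254, the triangle is acute, so the smallest enclosing circle is the circumcircle.
Circumcentre = (5/18, 3.5), r² = 8585/162.
Diameter = 2r = 2√(8585/162) ≈ 14.559.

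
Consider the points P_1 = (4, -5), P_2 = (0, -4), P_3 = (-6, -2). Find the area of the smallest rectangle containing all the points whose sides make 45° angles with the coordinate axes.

45.5

In coordinates u = x + y, v = x − y the rectangle is axis-aligned; the map (x,y)→(u,v) scales areas by 2.
u-values: -1, -4, -8; range = -1 − (-8) = 7.
v-values: 9, 4, -4; range = 9 − (-4) = 13.
Area = (7 × 13) / 2 = 45.5.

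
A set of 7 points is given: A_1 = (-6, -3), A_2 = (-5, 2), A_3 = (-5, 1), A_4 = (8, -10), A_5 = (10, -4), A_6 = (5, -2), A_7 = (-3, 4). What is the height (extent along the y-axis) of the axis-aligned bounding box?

max y = 4, min y = -10, so height = 14.

14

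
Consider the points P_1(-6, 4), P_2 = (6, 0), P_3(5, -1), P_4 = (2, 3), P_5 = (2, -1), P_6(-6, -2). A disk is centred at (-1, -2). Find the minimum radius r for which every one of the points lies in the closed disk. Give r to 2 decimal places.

7.81

The required radius is the distance from (-1, -2) to the farthest point.
Squared distances: 61, 53, 37, 34, 10, 25.
Maximum is 61, attained at P_1.
r = √61 ≈ 7.81.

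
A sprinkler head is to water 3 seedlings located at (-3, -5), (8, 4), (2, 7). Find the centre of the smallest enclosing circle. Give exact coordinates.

(127/58, -7/58)

Call the three points A, B, C in the order given.
Side lengths²: AB² = 202, AC² = 169, BC² = 45.
Since AB² = 202 < 169 + 45 = 214, the triangle is acute, so the smallest enclosing circle is the circumcircle.
Circumcentre = (127/58, -7/58), r² = 85345/1682.
Centre = (127/58, -7/58).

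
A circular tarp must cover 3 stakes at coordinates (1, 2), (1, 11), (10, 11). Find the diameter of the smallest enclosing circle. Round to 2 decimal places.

12.73

Call the three points A, B, C in the order given.
Side lengths²: AB² = 81, AC² = 162, BC² = 81.
Since AC² = 162 ≥ 81 + 81 = 162, the angle opposite AC is not acute, so the smallest enclosing circle has AC as diameter.
Centre = midpoint of AC = (5.5, 6.5), r² = 162/4 = 40.5.
Diameter = 2r = 2√(40.5) ≈ 12.73.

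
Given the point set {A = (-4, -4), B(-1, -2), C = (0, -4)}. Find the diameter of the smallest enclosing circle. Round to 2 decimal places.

4.03

Side lengths²: AB² = 13, AC² = 16, BC² = 5.
Since AC² = 16 < 13 + 5 = 18, the triangle is acute, so the smallest enclosing circle is the circumcircle.
Circumcentre = (-2, -3.75), r² = 4.0625.
Diameter = 2r = 2√(4.0625) ≈ 4.03.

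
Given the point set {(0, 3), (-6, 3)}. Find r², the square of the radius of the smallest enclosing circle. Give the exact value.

The smallest circle enclosing two points has them as diameter endpoints.
Centre = midpoint = (-3, 3); r² = |(0, 3)−(-6, 3)|²/4 = 36/4 = 9.

9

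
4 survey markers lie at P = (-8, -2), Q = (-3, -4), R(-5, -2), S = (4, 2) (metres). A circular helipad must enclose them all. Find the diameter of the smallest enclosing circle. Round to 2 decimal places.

The minimum enclosing circle of a finite set is fixed by two of the points (as a diameter) or three (as a circumcircle).
The farthest pair is P–S with squared distance 160. The circle on this segment as diameter has centre (-2, 0) and r² = 160/4 = 40.
Check Q: distance² to centre = 17 ≤ 40, so it lies inside.
All remaining points lie in this disk, and no smaller disk contains both endpoints, so this is the minimum enclosing circle.
Diameter = 2r = 2√40 ≈ 12.65.

12.65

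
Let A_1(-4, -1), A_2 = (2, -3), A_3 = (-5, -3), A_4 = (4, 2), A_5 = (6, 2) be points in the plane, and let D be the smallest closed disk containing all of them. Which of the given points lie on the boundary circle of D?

A_3, A_5

By Welzl's lemma the MEC is supported by two points (diametrically opposite) or three points (on a circumcircle).
The farthest pair is A_3–A_5 with squared distance 146. The circle on this segment as diameter has centre (0.5, -0.5) and r² = 146/4 = 36.5.
Check A_1: distance² to centre = 20.5 ≤ 36.5, so it lies inside.
All remaining points lie in this disk, and no smaller disk contains both endpoints, so this is the minimum enclosing circle.
The points at distance exactly r from the centre are A_3, A_5 — 2 points.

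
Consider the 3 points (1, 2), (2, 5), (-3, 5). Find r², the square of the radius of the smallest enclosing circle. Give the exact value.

125/18

Call the three points A, B, C in the order given.
Side lengths²: AB² = 10, AC² = 25, BC² = 25.
Since BC² = 25 < 25 + 10 = 35, the triangle is acute, so the smallest enclosing circle is the circumcircle.
Circumcentre = (-0.5, 25/6), r² = 125/18.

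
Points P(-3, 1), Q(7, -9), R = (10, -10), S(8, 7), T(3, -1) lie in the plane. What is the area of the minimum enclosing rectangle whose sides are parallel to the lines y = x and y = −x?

204

In coordinates u = x + y, v = x − y the rectangle is axis-aligned; the map (x,y)→(u,v) scales areas by 2.
u-values: -2, -2, 0, 15, 2; range = 15 − (-2) = 17.
v-values: -4, 16, 20, 1, 4; range = 20 − (-4) = 24.
Area = (17 × 24) / 2 = 204.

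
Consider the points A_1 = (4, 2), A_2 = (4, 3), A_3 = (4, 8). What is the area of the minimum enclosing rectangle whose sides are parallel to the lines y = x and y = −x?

In coordinates u = x + y, v = x − y the rectangle is axis-aligned; the map (x,y)→(u,v) scales areas by 2.
u-values: 6, 7, 12; range = 12 − 6 = 6.
v-values: 2, 1, -4; range = 2 − (-4) = 6.
Area = (6 × 6) / 2 = 18.

18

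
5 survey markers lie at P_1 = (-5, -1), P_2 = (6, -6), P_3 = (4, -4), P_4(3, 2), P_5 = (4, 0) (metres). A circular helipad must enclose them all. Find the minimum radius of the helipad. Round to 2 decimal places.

6.04

The minimum enclosing circle of a finite set is fixed by two of the points (as a diameter) or three (as a circumcircle).
The farthest pair is P_1–P_2 with squared distance 146. The circle on this segment as diameter has centre (0.5, -3.5) and r² = 146/4 = 36.5.
Check P_3: distance² to centre = 12.5 ≤ 36.5, so it lies inside.
All remaining points lie in this disk, and no smaller disk contains both endpoints, so this is the minimum enclosing circle.
r = √(36.5) ≈ 6.04.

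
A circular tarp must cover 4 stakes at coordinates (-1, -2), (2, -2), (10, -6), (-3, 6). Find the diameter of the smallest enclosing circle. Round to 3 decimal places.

17.692

By Welzl's lemma the MEC is supported by two points (diametrically opposite) or three points (on a circumcircle).
The farthest pair is (10, -6)–(-3, 6) with squared distance 313. The circle on this segment as diameter has centre (3.5, 0) and r² = 313/4 = 78.25.
Check (-1, -2): distance² to centre = 24.25 ≤ 78.25, so it lies inside.
All remaining points lie in this disk, and no smaller disk contains both endpoints, so this is the minimum enclosing circle.
Diameter = 2r = 2√(78.25) ≈ 17.692.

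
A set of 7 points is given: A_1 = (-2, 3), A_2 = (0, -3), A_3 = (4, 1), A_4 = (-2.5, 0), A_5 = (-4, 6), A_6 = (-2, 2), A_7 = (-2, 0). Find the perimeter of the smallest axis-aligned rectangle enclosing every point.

Width = max x − min x = 4 − (-4) = 8.
Height = max y − min y = 6 − (-3) = 9.
Perimeter = 2(8 + 9) = 34.

34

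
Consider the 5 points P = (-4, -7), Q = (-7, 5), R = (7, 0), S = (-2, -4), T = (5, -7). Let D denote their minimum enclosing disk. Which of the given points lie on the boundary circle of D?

The farthest pair is Q–T with squared distance 288. The circle on this segment as diameter has centre (-1, -1) and r² = 288/4 = 72.
Check P: distance² to centre = 45 ≤ 72, so it lies inside.
All remaining points lie in this disk, and no smaller disk contains both endpoints, so this is the minimum enclosing circle.
The points at distance exactly r from the centre are Q, T — 2 points.

Q, T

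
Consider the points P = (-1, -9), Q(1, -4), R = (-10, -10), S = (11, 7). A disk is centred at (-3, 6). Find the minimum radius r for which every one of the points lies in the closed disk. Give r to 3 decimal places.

17.464

The required radius is the distance from (-3, 6) to the farthest point.
Squared distances: 229, 116, 305, 197.
Maximum is 305, attained at R.
r = √305 ≈ 17.464.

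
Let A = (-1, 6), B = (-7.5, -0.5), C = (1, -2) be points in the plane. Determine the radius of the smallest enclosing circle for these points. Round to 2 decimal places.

Side lengths²: AB² = 84.5, AC² = 68, BC² = 74.5.
Since AB² = 84.5 < 74.5 + 68 = 142.5, the triangle is acute, so the smallest enclosing circle is the circumcircle.
Circumcentre = (-2.8, 1.3), r² = 25.33.
r = √(25.33) ≈ 5.03.

5.03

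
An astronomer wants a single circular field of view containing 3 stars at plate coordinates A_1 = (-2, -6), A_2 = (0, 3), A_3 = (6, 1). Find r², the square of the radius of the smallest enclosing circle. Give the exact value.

48025/1682

Side lengths²: A_1A_2² = 85, A_1A_3² = 113, A_2A_3² = 40.
Since A_1A_3² = 113 < 85 + 40 = 125, the triangle is acute, so the smallest enclosing circle is the circumcircle.
Circumcentre = (95/58, -121/58), r² = 48025/1682.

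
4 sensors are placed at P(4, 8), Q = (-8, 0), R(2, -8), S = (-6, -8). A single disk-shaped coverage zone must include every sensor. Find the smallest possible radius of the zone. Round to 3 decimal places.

A smallest enclosing disk is always determined by at most three of the input points on its boundary.
The farthest pair is P–S with squared distance 356. The circle on this segment as diameter has centre (-1, 0) and r² = 356/4 = 89.
Check Q: distance² to centre = 49 ≤ 89, so it lies inside.
All remaining points lie in this disk, and no smaller disk contains both endpoints, so this is the minimum enclosing circle.
r = √89 ≈ 9.434.

9.434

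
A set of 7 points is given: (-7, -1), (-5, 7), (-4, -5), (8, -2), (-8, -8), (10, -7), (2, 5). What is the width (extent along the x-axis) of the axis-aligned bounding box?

18

max x = 10, min x = -8, so width = 18.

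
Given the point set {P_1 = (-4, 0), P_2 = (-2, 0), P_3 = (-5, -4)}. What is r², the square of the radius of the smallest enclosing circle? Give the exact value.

Side lengths²: P_1P_2² = 4, P_1P_3² = 17, P_2P_3² = 25.
Since P_2P_3² = 25 ≥ 17 + 4 = 21, the angle opposite P_2P_3 is not acute, so the smallest enclosing circle has P_2P_3 as diameter.
Centre = midpoint of P_2P_3 = (-3.5, -2), r² = 25/4 = 6.25.

6.25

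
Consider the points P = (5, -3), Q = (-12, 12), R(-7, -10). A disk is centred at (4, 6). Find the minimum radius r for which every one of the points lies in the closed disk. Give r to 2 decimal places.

19.42

The required radius is the distance from (4, 6) to the farthest point.
Squared distances: 82, 292, 377.
Maximum is 377, attained at R.
r = √377 ≈ 19.42.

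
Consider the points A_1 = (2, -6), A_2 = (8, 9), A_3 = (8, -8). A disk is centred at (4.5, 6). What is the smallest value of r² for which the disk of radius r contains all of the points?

The required radius is the distance from (4.5, 6) to the farthest point.
Squared distances: 150.25, 21.25, 208.25.
Maximum is 208.25, attained at A_3.

208.25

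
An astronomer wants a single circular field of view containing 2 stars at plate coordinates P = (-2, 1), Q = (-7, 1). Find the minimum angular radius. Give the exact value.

The smallest circle enclosing two points has them as diameter endpoints.
Centre = midpoint = (-4.5, 1); r² = |PQ|²/4 = 25/4 = 6.25.
r = √(6.25) = 2.5.

2.5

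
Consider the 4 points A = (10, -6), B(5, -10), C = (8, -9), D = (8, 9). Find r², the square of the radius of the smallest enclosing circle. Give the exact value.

The farthest pair is B–D with squared distance 370. The circle on this segment as diameter has centre (6.5, -0.5) and r² = 370/4 = 92.5.
Check A: distance² to centre = 42.5 ≤ 92.5, so it lies inside.
All remaining points lie in this disk, and no smaller disk contains both endpoints, so this is the minimum enclosing circle.

92.5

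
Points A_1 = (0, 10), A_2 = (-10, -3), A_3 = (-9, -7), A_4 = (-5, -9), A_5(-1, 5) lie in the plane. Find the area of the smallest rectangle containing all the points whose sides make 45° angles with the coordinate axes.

In coordinates u = x + y, v = x − y the rectangle is axis-aligned; the map (x,y)→(u,v) scales areas by 2.
u-values: 10, -13, -16, -14, 4; range = 10 − (-16) = 26.
v-values: -10, -7, -2, 4, -6; range = 4 − (-10) = 14.
Area = (26 × 14) / 2 = 182.

182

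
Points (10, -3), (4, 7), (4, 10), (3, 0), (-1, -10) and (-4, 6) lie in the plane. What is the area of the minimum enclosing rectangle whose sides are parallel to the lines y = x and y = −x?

In coordinates u = x + y, v = x − y the rectangle is axis-aligned; the map (x,y)→(u,v) scales areas by 2.
u-values: 7, 11, 14, 3, -11, 2; range = 14 − (-11) = 25.
v-values: 13, -3, -6, 3, 9, -10; range = 13 − (-10) = 23.
Area = (25 × 23) / 2 = 287.5.

287.5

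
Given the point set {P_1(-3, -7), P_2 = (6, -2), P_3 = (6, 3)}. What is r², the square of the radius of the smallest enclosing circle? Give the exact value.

Side lengths²: P_1P_2² = 106, P_1P_3² = 181, P_2P_3² = 25.
Since P_1P_3² = 181 ≥ 106 + 25 = 131, the angle opposite P_1P_3 is not acute, so the smallest enclosing circle has P_1P_3 as diameter.
Centre = midpoint of P_1P_3 = (1.5, -2), r² = 181/4 = 45.25.

45.25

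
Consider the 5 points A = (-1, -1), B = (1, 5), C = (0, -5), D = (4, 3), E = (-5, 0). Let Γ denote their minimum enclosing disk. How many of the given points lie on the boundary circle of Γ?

3

The minimum enclosing circle is determined by three boundary points: B, C, E.
Their circumcentre is (1/22, 1/22) with r² = 6161/242.
The farthest remaining point D is at distance² 5897/242 ≤ 6161/242.
The points at distance exactly r from the centre are B, C, E — 3 points.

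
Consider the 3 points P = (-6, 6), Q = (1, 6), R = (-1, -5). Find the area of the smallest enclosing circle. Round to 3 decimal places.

118.459

Side lengths²: PQ² = 49, PR² = 146, QR² = 125.
Since PR² = 146 < 125 + 49 = 174, the triangle is acute, so the smallest enclosing circle is the circumcircle.
Circumcentre = (-2.5, 21/22), r² = 9125/242.
Area = π·r² = π·9125/242 ≈ 118.459.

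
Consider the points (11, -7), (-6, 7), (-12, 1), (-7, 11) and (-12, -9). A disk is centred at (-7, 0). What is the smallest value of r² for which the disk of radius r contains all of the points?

373

The required radius is the distance from (-7, 0) to the farthest point.
Squared distances: 373, 50, 26, 121, 106.
Maximum is 373, attained at (11, -7).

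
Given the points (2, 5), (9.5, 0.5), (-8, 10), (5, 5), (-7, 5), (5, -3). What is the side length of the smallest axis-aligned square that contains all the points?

The bounding box has width 17.5 and height 13.
An axis-aligned square enclosing the set must have side ≥ max(width, height).
So the minimum side is max(17.5, 13) = 17.5.

17.5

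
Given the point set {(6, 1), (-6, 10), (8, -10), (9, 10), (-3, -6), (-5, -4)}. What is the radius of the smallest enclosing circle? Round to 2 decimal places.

The minimum enclosing circle is determined by three boundary points: (-6, 10), (8, -10), (9, 10).
Their circumcentre is (1.5, 0.35) with r² = 149.3725.
The farthest remaining point (-5, -4) is at distance² 61.1725 ≤ 149.3725.
r = √(149.3725) ≈ 12.22.

12.22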